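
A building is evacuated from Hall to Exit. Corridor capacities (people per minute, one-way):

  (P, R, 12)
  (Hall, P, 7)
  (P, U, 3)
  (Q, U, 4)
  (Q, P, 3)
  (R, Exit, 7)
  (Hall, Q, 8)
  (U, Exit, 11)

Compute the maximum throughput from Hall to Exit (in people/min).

14

Augment Hall→P→R→Exit: bottleneck 7, flow now 7.
Augment Hall→Q→U→Exit: bottleneck 4, flow now 11.
Augment Hall→Q→P→U→Exit: bottleneck 3, flow now 14.
No augmenting path remains; maximum flow = 14.
In the residual graph, reachable from Hall: {Hall, Q}.
Min-cut edges: Hall→P (7), Q→P (3), Q→U (4); capacity 7 + 3 + 4 = 14.
This cut is saturated, so no flow can exceed 14.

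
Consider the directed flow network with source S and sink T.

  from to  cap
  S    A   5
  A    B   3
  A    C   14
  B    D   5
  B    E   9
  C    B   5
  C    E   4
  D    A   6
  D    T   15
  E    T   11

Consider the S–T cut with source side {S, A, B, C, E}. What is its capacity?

Edges leaving {S, A, B, C, E}: B→D (5), E→T (11).
Cut capacity = 5 + 11 = 16.

16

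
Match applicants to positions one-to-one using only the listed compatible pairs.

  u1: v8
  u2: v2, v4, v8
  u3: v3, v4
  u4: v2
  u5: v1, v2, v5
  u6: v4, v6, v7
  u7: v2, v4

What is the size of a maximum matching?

6

Unit-capacity flow: source→left, listed edges, right→sink; max matching = max flow.
Augmenting path u1→v8 (+1); matched 1.
Augmenting path u2→v2 (+1); matched 2.
Augmenting path u3→v3 (+1); matched 3.
Augmenting path u5→v1 (+1); matched 4.
Augmenting path u6→v4 (+1); matched 5.
Augmenting path u7→v4→u6→v6 (+1); matched 6.
No augmenting path remains; maximum matching = 6.
König certificate: {u3, u5, u6, v2, v4, v8} is a vertex cover of size 6 (every listed pair touches it), so no matching can be larger.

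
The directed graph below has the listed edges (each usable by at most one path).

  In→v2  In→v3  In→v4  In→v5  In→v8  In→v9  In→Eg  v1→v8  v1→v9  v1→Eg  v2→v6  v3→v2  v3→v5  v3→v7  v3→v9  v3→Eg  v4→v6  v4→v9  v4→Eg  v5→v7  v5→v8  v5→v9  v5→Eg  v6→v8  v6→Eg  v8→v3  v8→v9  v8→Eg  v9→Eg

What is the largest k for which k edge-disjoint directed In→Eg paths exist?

Assign every edge capacity 1; by Menger, the answer equals the max flow.
Path In→Eg (+1); total 1.
Path In→v3→Eg (+1); total 2.
Path In→v4→Eg (+1); total 3.
Path In→v5→Eg (+1); total 4.
Path In→v8→Eg (+1); total 5.
Path In→v9→Eg (+1); total 6.
Path In→v2→v6→Eg (+1); total 7.
No residual In→Eg path; max flow = 7.
Certifying cut of size 7: {In→Eg, In→v2, In→v3, In→v4, In→v5, In→v8, In→v9}.

7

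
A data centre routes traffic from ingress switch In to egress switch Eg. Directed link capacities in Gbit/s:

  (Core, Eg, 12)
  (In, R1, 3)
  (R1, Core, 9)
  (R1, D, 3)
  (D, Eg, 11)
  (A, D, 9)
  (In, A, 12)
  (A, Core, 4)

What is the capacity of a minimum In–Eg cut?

Augment In→A→Core→Eg: bottleneck 4, flow now 4.
Augment In→A→D→Eg: bottleneck 8, flow now 12.
Augment In→R1→Core→Eg: bottleneck 3, flow now 15.
No augmenting path remains; maximum flow = 15.
By max-flow min-cut, the minimum cut capacity equals the max flow.
In the residual graph, reachable from In: {In}.
Min-cut edges: In→A (12), In→R1 (3); capacity 12 + 3 = 15.

15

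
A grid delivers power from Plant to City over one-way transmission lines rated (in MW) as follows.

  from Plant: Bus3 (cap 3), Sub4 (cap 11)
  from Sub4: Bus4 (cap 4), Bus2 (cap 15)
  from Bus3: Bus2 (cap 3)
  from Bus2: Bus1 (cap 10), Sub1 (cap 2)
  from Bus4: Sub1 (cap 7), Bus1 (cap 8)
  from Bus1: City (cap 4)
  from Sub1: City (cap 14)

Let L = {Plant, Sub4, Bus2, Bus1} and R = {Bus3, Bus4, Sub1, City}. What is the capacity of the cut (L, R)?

13

Edges leaving {Plant, Sub4, Bus2, Bus1}: Plant→Bus3 (3), Sub4→Bus4 (4), Bus2→Sub1 (2), Bus1→City (4).
Cut capacity = 3 + 4 + 2 + 4 = 13.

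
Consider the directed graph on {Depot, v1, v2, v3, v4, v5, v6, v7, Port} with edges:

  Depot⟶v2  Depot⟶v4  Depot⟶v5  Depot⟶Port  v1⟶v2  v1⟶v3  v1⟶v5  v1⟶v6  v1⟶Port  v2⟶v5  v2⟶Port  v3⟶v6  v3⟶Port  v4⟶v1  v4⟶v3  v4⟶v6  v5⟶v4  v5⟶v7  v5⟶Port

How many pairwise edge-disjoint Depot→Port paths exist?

Assign every edge capacity 1; by Menger, the answer equals the max flow.
Path Depot→Port (+1); total 1.
Path Depot→v2→Port (+1); total 2.
Path Depot→v5→Port (+1); total 3.
Path Depot→v4→v1→Port (+1); total 4.
No residual Depot→Port path; max flow = 4.
Certifying cut of size 4: {Depot→Port, Depot→v2, Depot→v4, Depot→v5}.

4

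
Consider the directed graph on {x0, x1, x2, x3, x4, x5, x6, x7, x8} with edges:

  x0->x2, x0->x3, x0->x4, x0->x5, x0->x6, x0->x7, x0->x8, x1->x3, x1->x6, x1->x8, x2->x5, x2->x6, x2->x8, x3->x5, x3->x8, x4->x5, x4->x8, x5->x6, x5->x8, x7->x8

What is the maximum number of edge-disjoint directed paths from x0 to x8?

Assign every edge capacity 1; by Menger, the answer equals the max flow.
Path x0→x8 (+1); total 1.
Path x0→x2→x8 (+1); total 2.
Path x0→x3→x8 (+1); total 3.
Path x0→x4→x8 (+1); total 4.
Path x0→x5→x8 (+1); total 5.
Path x0→x7→x8 (+1); total 6.
No residual x0→x8 path; max flow = 6.
Certifying cut of size 6: {x0→x2, x0→x3, x0→x4, x0→x5, x0→x7, x0→x8}.

6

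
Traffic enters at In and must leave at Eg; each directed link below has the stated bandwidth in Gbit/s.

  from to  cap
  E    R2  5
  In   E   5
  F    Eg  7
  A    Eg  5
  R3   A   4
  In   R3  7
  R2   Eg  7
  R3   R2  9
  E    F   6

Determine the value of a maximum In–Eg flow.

12

Augment In→R3→A→Eg: bottleneck 4, flow now 4.
Augment In→R3→R2→Eg: bottleneck 3, flow now 7.
Augment In→E→R2→Eg: bottleneck 4, flow now 11.
Augment In→E→F→Eg: bottleneck 1, flow now 12.
No augmenting path remains; maximum flow = 12.
In the residual graph, reachable from In: {In}.
Min-cut edges: In→R3 (7), In→E (5); capacity 7 + 5 = 12.
This cut is saturated, so no flow can exceed 12.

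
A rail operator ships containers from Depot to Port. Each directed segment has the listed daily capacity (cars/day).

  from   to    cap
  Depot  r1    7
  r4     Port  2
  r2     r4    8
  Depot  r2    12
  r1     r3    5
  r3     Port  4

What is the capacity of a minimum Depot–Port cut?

Augment Depot→r1→r3→Port: bottleneck 4, flow now 4.
Augment Depot→r2→r4→Port: bottleneck 2, flow now 6.
No augmenting path remains; maximum flow = 6.
By max-flow min-cut, the minimum cut capacity equals the max flow.
In the residual graph, reachable from Depot: {Depot, r1, r2, r3, r4}.
Min-cut edges: r3→Port (4), r4→Port (2); capacity 4 + 2 = 6.

6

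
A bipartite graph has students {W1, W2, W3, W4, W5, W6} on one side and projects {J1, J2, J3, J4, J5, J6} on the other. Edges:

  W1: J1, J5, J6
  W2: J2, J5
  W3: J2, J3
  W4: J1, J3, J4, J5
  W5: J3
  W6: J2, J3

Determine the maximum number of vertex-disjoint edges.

Unit-capacity flow: source→left, listed edges, right→sink; max matching = max flow.
Augmenting path W1→J1 (+1); matched 1.
Augmenting path W2→J2 (+1); matched 2.
Augmenting path W3→J3 (+1); matched 3.
Augmenting path W4→J4 (+1); matched 4.
Augmenting path W6→J2→W2→J5 (+1); matched 5.
No augmenting path remains; maximum matching = 5.
König certificate: {W1, W2, W4, J2, J3} is a vertex cover of size 5 (every listed pair touches it), so no matching can be larger.

5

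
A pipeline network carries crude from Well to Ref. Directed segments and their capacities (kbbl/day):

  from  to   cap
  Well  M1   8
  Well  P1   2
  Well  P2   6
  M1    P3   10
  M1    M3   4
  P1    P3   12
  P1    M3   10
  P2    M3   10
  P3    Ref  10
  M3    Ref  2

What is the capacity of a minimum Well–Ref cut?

Augment Well→M1→P3→Ref: bottleneck 8, flow now 8.
Augment Well→P1→P3→Ref: bottleneck 2, flow now 10.
Augment Well→P2→M3→Ref: bottleneck 2, flow now 12.
No augmenting path remains; maximum flow = 12.
By max-flow min-cut, the minimum cut capacity equals the max flow.
In the residual graph, reachable from Well: {Well, P2, M3}.
Min-cut edges: Well→M1 (8), Well→P1 (2), M3→Ref (2); capacity 8 + 2 + 2 = 12.

12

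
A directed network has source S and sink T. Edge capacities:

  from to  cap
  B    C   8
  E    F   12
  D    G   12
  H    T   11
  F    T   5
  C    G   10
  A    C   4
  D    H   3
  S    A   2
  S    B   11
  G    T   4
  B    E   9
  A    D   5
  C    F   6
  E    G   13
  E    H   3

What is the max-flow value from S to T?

Augment S→A→C→F→T: bottleneck 2, flow now 2.
Augment S→B→C→F→T: bottleneck 3, flow now 5.
Augment S→B→C→G→T: bottleneck 4, flow now 9.
Augment S→B→E→H→T: bottleneck 3, flow now 12.
Augment S→B→C→A→D→H→T: bottleneck 1, flow now 13. (uses reverse residual edge)
No augmenting path remains; maximum flow = 13.
In the residual graph, reachable from S: {S}.
Min-cut edges: S→A (2), S→B (11); capacity 2 + 11 = 13.
This cut is saturated, so no flow can exceed 13.

13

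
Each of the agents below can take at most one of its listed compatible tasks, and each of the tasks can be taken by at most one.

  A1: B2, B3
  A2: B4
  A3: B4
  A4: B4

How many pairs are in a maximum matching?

2

Unit-capacity flow: source→left, listed edges, right→sink; max matching = max flow.
Augmenting path A1→B2 (+1); matched 1.
Augmenting path A2→B4 (+1); matched 2.
No augmenting path remains; maximum matching = 2.
König certificate: {A1, B4} is a vertex cover of size 2 (every listed pair touches it), so no matching can be larger.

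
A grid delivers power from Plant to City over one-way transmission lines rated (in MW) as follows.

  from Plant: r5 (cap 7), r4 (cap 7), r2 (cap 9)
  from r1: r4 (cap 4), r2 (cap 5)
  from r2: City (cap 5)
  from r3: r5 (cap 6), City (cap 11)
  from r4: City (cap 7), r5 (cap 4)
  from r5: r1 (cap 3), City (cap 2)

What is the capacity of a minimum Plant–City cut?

14

Augment Plant→r2→City: bottleneck 5, flow now 5.
Augment Plant→r4→City: bottleneck 7, flow now 12.
Augment Plant→r5→City: bottleneck 2, flow now 14.
No augmenting path remains; maximum flow = 14.
By max-flow min-cut, the minimum cut capacity equals the max flow.
In the residual graph, reachable from Plant: {Plant, r1, r2, r4, r5}.
Min-cut edges: r2→City (5), r4→City (7), r5→City (2); capacity 5 + 7 + 2 = 14.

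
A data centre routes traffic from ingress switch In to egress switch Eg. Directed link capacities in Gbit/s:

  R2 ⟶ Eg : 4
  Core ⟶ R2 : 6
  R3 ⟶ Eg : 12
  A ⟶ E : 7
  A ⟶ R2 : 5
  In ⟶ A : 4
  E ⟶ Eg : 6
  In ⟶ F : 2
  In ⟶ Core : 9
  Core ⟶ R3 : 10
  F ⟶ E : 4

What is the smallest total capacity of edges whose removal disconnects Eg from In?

15

Augment In→A→E→Eg: bottleneck 4, flow now 4.
Augment In→F→E→Eg: bottleneck 2, flow now 6.
Augment In→Core→R3→Eg: bottleneck 9, flow now 15.
No augmenting path remains; maximum flow = 15.
By max-flow min-cut, the minimum cut capacity equals the max flow.
In the residual graph, reachable from In: {In}.
Min-cut edges: In→A (4), In→F (2), In→Core (9); capacity 4 + 2 + 9 = 15.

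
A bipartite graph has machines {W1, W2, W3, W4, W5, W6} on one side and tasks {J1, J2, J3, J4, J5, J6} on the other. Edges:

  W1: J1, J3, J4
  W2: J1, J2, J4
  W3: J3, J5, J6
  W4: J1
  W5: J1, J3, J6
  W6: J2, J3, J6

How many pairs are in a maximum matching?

6

Unit-capacity flow: source→left, listed edges, right→sink; max matching = max flow.
Augmenting path W1→J1 (+1); matched 1.
Augmenting path W2→J2 (+1); matched 2.
Augmenting path W3→J3 (+1); matched 3.
Augmenting path W5→J6 (+1); matched 4.
Augmenting path W4→J1→W1→J4 (+1); matched 5.
Augmenting path W6→J3→W3→J5 (+1); matched 6.
No augmenting path remains; maximum matching = 6.
König certificate: {W1, W2, W3, W4, W5, W6} is a vertex cover of size 6 (every listed pair touches it), so no matching can be larger.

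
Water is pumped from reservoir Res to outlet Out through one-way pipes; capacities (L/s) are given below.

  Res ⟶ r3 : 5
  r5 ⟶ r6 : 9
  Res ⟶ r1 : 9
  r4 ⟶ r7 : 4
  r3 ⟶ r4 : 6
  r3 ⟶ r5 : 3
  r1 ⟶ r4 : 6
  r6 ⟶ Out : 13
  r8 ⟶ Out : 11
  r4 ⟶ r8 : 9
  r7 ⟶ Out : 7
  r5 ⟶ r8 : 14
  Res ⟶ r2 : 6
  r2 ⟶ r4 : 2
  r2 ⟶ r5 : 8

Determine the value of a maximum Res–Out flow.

17

Augment Res→r1→r4→r7→Out: bottleneck 4, flow now 4.
Augment Res→r1→r4→r8→Out: bottleneck 2, flow now 6.
Augment Res→r2→r4→r8→Out: bottleneck 2, flow now 8.
Augment Res→r2→r5→r6→Out: bottleneck 4, flow now 12.
Augment Res→r3→r4→r8→Out: bottleneck 5, flow now 17.
No augmenting path remains; maximum flow = 17.
In the residual graph, reachable from Res: {Res, r1}.
Min-cut edges: Res→r2 (6), Res→r3 (5), r1→r4 (6); capacity 6 + 5 + 6 = 17.
This cut is saturated, so no flow can exceed 17.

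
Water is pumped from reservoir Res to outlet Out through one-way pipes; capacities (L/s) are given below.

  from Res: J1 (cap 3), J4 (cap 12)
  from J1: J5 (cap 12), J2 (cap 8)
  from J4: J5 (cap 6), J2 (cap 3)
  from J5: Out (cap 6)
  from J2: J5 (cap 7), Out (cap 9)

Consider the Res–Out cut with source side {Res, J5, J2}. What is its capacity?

30

Edges leaving {Res, J5, J2}: Res→J1 (3), Res→J4 (12), J5→Out (6), J2→Out (9).
Cut capacity = 3 + 12 + 6 + 9 = 30.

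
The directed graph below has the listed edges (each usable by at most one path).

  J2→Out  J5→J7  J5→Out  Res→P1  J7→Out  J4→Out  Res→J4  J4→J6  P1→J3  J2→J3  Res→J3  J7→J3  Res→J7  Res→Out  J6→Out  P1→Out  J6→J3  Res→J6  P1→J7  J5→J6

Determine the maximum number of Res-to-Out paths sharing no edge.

5

Assign every edge capacity 1; by Menger, the answer equals the max flow.
Path Res→Out (+1); total 1.
Path Res→P1→Out (+1); total 2.
Path Res→J4→Out (+1); total 3.
Path Res→J6→Out (+1); total 4.
Path Res→J7→Out (+1); total 5.
No residual Res→Out path; max flow = 5.
Certifying cut of size 5: {Res→J4, Res→J6, Res→J7, Res→Out, Res→P1}.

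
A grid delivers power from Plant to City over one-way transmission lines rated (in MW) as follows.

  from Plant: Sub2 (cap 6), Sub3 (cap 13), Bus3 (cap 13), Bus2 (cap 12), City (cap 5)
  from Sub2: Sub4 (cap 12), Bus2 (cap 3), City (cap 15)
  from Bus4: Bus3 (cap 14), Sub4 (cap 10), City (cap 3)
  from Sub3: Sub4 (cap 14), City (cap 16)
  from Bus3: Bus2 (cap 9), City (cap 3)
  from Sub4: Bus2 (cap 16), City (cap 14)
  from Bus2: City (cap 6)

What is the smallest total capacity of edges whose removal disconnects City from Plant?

Augment Plant→City: bottleneck 5, flow now 5.
Augment Plant→Sub2→City: bottleneck 6, flow now 11.
Augment Plant→Sub3→City: bottleneck 13, flow now 24.
Augment Plant→Bus3→City: bottleneck 3, flow now 27.
Augment Plant→Bus2→City: bottleneck 6, flow now 33.
No augmenting path remains; maximum flow = 33.
By max-flow min-cut, the minimum cut capacity equals the max flow.
In the residual graph, reachable from Plant: {Plant, Bus3, Bus2}.
Min-cut edges: Plant→Sub2 (6), Plant→Sub3 (13), Plant→City (5), Bus3→City (3), Bus2→City (6); capacity 6 + 13 + 5 + 3 + 6 = 33.

33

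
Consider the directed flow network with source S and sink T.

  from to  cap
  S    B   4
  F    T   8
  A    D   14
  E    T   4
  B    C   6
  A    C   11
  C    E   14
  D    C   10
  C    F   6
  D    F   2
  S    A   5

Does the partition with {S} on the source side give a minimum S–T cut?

Yes — it is a minimum cut (capacity 9).

Given cut capacity: 5 + 4 = 9.
Augment S→A→C→E→T: bottleneck 4, flow now 4.
Augment S→A→C→F→T: bottleneck 1, flow now 5.
Augment S→B→C→F→T: bottleneck 4, flow now 9.
No augmenting path remains; maximum flow = 9.
Cut capacity 9 equals the max flow, so it is a minimum cut.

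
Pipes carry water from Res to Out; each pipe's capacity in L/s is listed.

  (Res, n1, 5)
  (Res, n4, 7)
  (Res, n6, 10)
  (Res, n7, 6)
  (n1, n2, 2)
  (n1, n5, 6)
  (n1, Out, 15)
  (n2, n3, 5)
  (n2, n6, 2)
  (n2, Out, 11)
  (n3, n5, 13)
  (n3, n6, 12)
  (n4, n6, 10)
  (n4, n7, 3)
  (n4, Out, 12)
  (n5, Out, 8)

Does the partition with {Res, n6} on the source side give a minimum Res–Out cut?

Given cut capacity: 5 + 7 + 6 = 18.
Augment Res→n1→Out: bottleneck 5, flow now 5.
Augment Res→n4→Out: bottleneck 7, flow now 12.
No augmenting path remains; maximum flow = 12.
In the residual graph, reachable from Res: {Res, n6, n7}.
Min-cut edges: Res→n1 (5), Res→n4 (7); capacity 5 + 7 = 12.
Cut capacity 18 exceeds the max flow 12, so it is not minimum.

No — its capacity is 18, but the minimum cut has capacity 12.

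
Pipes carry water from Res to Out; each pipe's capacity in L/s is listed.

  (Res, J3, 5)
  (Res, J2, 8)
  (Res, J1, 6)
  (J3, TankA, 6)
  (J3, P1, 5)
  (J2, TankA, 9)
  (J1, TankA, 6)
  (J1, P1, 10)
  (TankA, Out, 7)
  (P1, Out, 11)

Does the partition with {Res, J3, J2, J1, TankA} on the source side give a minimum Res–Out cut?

No — its capacity is 22, but the minimum cut has capacity 18.

Given cut capacity: 5 + 10 + 7 = 22.
Augment Res→J3→TankA→Out: bottleneck 5, flow now 5.
Augment Res→J2→TankA→Out: bottleneck 2, flow now 7.
Augment Res→J1→P1→Out: bottleneck 6, flow now 13.
Augment Res→J2→TankA→J3→P1→Out: bottleneck 5, flow now 18. (uses reverse residual edge)
No augmenting path remains; maximum flow = 18.
In the residual graph, reachable from Res: {Res, J2, TankA}.
Min-cut edges: Res→J3 (5), Res→J1 (6), TankA→Out (7); capacity 5 + 6 + 7 = 18.
Cut capacity 22 exceeds the max flow 18, so it is not minimum.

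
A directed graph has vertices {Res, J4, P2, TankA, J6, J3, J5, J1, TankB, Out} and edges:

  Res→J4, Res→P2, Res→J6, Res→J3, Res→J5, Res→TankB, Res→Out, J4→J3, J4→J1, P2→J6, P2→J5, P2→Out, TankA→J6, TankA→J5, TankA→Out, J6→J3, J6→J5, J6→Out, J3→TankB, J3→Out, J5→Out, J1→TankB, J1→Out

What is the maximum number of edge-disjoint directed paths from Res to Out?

6

Assign every edge capacity 1; by Menger, the answer equals the max flow.
Path Res→Out (+1); total 1.
Path Res→P2→Out (+1); total 2.
Path Res→J6→Out (+1); total 3.
Path Res→J3→Out (+1); total 4.
Path Res→J5→Out (+1); total 5.
Path Res→J4→J1→Out (+1); total 6.
No residual Res→Out path; max flow = 6.
Certifying cut of size 6: {Res→J3, Res→J4, Res→J5, Res→J6, Res→Out, Res→P2}.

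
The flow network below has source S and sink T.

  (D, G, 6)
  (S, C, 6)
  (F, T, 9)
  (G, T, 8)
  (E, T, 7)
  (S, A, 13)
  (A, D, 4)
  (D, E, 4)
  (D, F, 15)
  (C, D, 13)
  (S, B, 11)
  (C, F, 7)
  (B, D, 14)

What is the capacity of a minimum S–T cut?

Augment S→C→F→T: bottleneck 6, flow now 6.
Augment S→A→D→E→T: bottleneck 4, flow now 10.
Augment S→B→D→F→T: bottleneck 3, flow now 13.
Augment S→B→D→G→T: bottleneck 6, flow now 19.
No augmenting path remains; maximum flow = 19.
By max-flow min-cut, the minimum cut capacity equals the max flow.
In the residual graph, reachable from S: {S, A, B, C, D, F}.
Min-cut edges: D→E (4), D→G (6), F→T (9); capacity 4 + 6 + 9 = 19.

19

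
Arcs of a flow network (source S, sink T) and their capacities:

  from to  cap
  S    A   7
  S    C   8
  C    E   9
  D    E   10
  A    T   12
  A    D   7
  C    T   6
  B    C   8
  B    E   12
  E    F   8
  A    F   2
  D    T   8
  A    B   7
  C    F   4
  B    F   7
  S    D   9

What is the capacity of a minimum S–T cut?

21

Augment S→A→T: bottleneck 7, flow now 7.
Augment S→C→T: bottleneck 6, flow now 13.
Augment S→D→T: bottleneck 8, flow now 21.
No augmenting path remains; maximum flow = 21.
By max-flow min-cut, the minimum cut capacity equals the max flow.
In the residual graph, reachable from S: {S, C, D, E, F}.
Min-cut edges: S→A (7), C→T (6), D→T (8); capacity 7 + 6 + 8 = 21.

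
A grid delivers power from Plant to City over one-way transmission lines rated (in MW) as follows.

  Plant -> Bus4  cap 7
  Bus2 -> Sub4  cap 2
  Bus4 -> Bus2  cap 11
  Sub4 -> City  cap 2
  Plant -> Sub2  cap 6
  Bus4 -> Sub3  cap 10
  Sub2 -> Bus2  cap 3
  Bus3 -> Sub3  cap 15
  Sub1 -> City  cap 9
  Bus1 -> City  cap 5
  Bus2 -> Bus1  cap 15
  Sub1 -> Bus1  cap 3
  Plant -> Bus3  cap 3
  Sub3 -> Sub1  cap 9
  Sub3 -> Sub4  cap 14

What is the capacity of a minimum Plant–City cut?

Augment Plant→Sub2→Bus2→Sub4→City: bottleneck 2, flow now 2.
Augment Plant→Sub2→Bus2→Bus1→City: bottleneck 1, flow now 3.
Augment Plant→Bus3→Sub3→Sub1→City: bottleneck 3, flow now 6.
Augment Plant→Bus4→Sub3→Sub1→City: bottleneck 6, flow now 12.
Augment Plant→Bus4→Bus2→Bus1→City: bottleneck 1, flow now 13.
No augmenting path remains; maximum flow = 13.
By max-flow min-cut, the minimum cut capacity equals the max flow.
In the residual graph, reachable from Plant: {Plant, Sub2}.
Min-cut edges: Plant→Bus3 (3), Plant→Bus4 (7), Sub2→Bus2 (3); capacity 3 + 7 + 3 = 13.

13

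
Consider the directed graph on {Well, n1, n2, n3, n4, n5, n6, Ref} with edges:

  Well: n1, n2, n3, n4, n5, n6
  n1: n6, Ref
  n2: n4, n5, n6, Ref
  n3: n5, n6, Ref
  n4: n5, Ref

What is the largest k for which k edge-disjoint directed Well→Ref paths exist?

Assign every edge capacity 1; by Menger, the answer equals the max flow.
Path Well→n1→Ref (+1); total 1.
Path Well→n2→Ref (+1); total 2.
Path Well→n3→Ref (+1); total 3.
Path Well→n4→Ref (+1); total 4.
No residual Well→Ref path; max flow = 4.
Certifying cut of size 4: {Well→n1, Well→n2, Well→n3, Well→n4}.

4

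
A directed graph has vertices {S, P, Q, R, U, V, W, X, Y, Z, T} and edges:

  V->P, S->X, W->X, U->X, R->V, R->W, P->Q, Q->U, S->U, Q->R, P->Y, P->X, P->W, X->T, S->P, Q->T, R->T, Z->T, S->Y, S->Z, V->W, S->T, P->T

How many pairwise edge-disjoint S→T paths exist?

Assign every edge capacity 1; by Menger, the answer equals the max flow.
Path S→T (+1); total 1.
Path S→P→T (+1); total 2.
Path S→X→T (+1); total 3.
Path S→Z→T (+1); total 4.
No residual S→T path; max flow = 4.
Certifying cut of size 4: {S→P, S→T, S→Z, X→T}.

4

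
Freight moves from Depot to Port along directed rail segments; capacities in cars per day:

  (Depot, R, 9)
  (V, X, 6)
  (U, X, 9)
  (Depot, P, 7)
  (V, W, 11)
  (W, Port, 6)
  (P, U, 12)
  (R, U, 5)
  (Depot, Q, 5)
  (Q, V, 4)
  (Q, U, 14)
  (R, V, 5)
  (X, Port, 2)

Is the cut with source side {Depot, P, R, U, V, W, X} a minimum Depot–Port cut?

Given cut capacity: 5 + 6 + 2 = 13.
Augment Depot→P→U→X→Port: bottleneck 2, flow now 2.
Augment Depot→Q→V→W→Port: bottleneck 4, flow now 6.
Augment Depot→R→V→W→Port: bottleneck 2, flow now 8.
No augmenting path remains; maximum flow = 8.
In the residual graph, reachable from Depot: {Depot, P, Q, R, U, V, W, X}.
Min-cut edges: W→Port (6), X→Port (2); capacity 6 + 2 = 8.
Cut capacity 13 exceeds the max flow 8, so it is not minimum.

No — its capacity is 13, but the minimum cut has capacity 8.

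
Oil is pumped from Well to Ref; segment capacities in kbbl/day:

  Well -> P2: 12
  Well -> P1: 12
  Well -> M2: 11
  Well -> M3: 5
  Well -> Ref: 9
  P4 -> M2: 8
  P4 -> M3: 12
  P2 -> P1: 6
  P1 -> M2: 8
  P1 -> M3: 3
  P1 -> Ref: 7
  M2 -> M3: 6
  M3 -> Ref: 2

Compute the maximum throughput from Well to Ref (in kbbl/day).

18

Augment Well→Ref: bottleneck 9, flow now 9.
Augment Well→P1→Ref: bottleneck 7, flow now 16.
Augment Well→M3→Ref: bottleneck 2, flow now 18.
No augmenting path remains; maximum flow = 18.
In the residual graph, reachable from Well: {Well, P2, P1, M2, M3}.
Min-cut edges: Well→Ref (9), P1→Ref (7), M3→Ref (2); capacity 9 + 7 + 2 = 18.
This cut is saturated, so no flow can exceed 18.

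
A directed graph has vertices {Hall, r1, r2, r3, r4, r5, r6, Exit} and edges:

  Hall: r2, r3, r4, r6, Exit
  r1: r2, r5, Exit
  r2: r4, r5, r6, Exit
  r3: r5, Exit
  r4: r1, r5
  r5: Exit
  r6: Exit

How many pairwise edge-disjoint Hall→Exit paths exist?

5

Assign every edge capacity 1; by Menger, the answer equals the max flow.
Path Hall→Exit (+1); total 1.
Path Hall→r2→Exit (+1); total 2.
Path Hall→r3→Exit (+1); total 3.
Path Hall→r6→Exit (+1); total 4.
Path Hall→r4→r1→Exit (+1); total 5.
No residual Hall→Exit path; max flow = 5.
Certifying cut of size 5: {Hall→Exit, Hall→r2, Hall→r3, Hall→r4, Hall→r6}.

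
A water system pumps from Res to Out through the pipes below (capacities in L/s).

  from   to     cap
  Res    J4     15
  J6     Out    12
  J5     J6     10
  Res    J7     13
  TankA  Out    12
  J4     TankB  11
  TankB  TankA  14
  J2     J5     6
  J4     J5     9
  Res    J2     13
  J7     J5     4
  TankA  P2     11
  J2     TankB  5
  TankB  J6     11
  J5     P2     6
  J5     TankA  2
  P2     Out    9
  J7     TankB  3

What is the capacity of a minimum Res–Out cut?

33

Augment Res→J2→TankB→J6→Out: bottleneck 5, flow now 5.
Augment Res→J2→J5→J6→Out: bottleneck 6, flow now 11.
Augment Res→J4→TankB→J6→Out: bottleneck 1, flow now 12.
Augment Res→J4→TankB→TankA→Out: bottleneck 10, flow now 22.
Augment Res→J4→J5→P2→Out: bottleneck 4, flow now 26.
Augment Res→J7→TankB→TankA→Out: bottleneck 2, flow now 28.
Augment Res→J7→J5→P2→Out: bottleneck 2, flow now 30.
Augment Res→J7→TankB→TankA→P2→Out: bottleneck 1, flow now 31.
Augment Res→J7→J5→TankA→P2→Out: bottleneck 2, flow now 33.
No augmenting path remains; maximum flow = 33.
By max-flow min-cut, the minimum cut capacity equals the max flow.
In the residual graph, reachable from Res: {Res, J2, J7}.
Min-cut edges: Res→J4 (15), J2→TankB (5), J2→J5 (6), J7→TankB (3), J7→J5 (4); capacity 15 + 5 + 6 + 3 + 4 = 33.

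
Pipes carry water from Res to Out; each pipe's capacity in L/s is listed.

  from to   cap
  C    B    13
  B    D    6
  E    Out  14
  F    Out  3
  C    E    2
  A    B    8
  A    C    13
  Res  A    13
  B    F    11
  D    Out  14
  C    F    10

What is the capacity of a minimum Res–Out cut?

Augment Res→A→B→D→Out: bottleneck 6, flow now 6.
Augment Res→A→B→F→Out: bottleneck 2, flow now 8.
Augment Res→A→C→E→Out: bottleneck 2, flow now 10.
Augment Res→A→C→F→Out: bottleneck 1, flow now 11.
No augmenting path remains; maximum flow = 11.
By max-flow min-cut, the minimum cut capacity equals the max flow.
In the residual graph, reachable from Res: {Res, A, B, C, F}.
Min-cut edges: B→D (6), C→E (2), F→Out (3); capacity 6 + 2 + 3 = 11.

11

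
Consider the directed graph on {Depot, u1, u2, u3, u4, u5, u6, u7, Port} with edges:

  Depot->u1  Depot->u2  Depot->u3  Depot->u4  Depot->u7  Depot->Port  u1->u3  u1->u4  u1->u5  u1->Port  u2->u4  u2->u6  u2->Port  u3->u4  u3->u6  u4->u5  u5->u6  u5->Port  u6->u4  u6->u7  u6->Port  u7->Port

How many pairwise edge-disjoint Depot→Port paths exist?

Assign every edge capacity 1; by Menger, the answer equals the max flow.
Path Depot→Port (+1); total 1.
Path Depot→u1→Port (+1); total 2.
Path Depot→u2→Port (+1); total 3.
Path Depot→u7→Port (+1); total 4.
Path Depot→u3→u6→Port (+1); total 5.
Path Depot→u4→u5→Port (+1); total 6.
No residual Depot→Port path; max flow = 6.
Certifying cut of size 6: {Depot→Port, Depot→u1, Depot→u2, Depot→u3, Depot→u4, Depot→u7}.

6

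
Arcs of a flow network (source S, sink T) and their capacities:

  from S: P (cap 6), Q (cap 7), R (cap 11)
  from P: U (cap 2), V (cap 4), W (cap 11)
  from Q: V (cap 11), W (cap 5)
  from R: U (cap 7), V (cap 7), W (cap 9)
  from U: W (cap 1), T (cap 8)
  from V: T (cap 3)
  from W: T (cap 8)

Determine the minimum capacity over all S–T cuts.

Augment S→P→U→T: bottleneck 2, flow now 2.
Augment S→P→V→T: bottleneck 3, flow now 5.
Augment S→P→W→T: bottleneck 1, flow now 6.
Augment S→Q→W→T: bottleneck 5, flow now 11.
Augment S→R→U→T: bottleneck 6, flow now 17.
Augment S→R→W→T: bottleneck 2, flow now 19.
No augmenting path remains; maximum flow = 19.
By max-flow min-cut, the minimum cut capacity equals the max flow.
In the residual graph, reachable from S: {S, P, Q, R, U, V, W}.
Min-cut edges: U→T (8), V→T (3), W→T (8); capacity 8 + 3 + 8 = 19.

19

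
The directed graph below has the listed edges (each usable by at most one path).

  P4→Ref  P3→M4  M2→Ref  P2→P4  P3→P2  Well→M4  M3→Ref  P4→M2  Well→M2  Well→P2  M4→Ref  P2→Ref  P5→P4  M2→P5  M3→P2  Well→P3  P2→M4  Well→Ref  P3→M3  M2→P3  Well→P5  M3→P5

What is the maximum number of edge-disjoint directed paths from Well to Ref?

6

Assign every edge capacity 1; by Menger, the answer equals the max flow.
Path Well→Ref (+1); total 1.
Path Well→M2→Ref (+1); total 2.
Path Well→P2→Ref (+1); total 3.
Path Well→M4→Ref (+1); total 4.
Path Well→P3→M3→Ref (+1); total 5.
Path Well→P5→P4→Ref (+1); total 6.
No residual Well→Ref path; max flow = 6.
Certifying cut of size 6: {Well→M2, Well→M4, Well→P2, Well→P3, Well→P5, Well→Ref}.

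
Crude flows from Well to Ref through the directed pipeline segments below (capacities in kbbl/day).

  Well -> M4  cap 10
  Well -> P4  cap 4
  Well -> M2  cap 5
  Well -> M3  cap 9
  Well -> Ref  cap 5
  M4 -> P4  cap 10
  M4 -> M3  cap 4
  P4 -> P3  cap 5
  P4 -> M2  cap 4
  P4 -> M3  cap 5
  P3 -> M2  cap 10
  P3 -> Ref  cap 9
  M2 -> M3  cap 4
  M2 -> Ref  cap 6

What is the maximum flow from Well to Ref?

16

Augment Well→Ref: bottleneck 5, flow now 5.
Augment Well→M2→Ref: bottleneck 5, flow now 10.
Augment Well→P4→P3→Ref: bottleneck 4, flow now 14.
Augment Well→M4→P4→P3→Ref: bottleneck 1, flow now 15.
Augment Well→M4→P4→M2→Ref: bottleneck 1, flow now 16.
No augmenting path remains; maximum flow = 16.
In the residual graph, reachable from Well: {Well, M4, P4, M2, M3}.
Min-cut edges: Well→Ref (5), P4→P3 (5), M2→Ref (6); capacity 5 + 5 + 6 = 16.
This cut is saturated, so no flow can exceed 16.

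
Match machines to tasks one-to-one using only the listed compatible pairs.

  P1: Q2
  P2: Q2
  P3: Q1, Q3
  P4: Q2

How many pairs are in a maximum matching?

Unit-capacity flow: source→left, listed edges, right→sink; max matching = max flow.
Augmenting path P1→Q2 (+1); matched 1.
Augmenting path P3→Q1 (+1); matched 2.
No augmenting path remains; maximum matching = 2.
König certificate: {P3, Q2} is a vertex cover of size 2 (every listed pair touches it), so no matching can be larger.

2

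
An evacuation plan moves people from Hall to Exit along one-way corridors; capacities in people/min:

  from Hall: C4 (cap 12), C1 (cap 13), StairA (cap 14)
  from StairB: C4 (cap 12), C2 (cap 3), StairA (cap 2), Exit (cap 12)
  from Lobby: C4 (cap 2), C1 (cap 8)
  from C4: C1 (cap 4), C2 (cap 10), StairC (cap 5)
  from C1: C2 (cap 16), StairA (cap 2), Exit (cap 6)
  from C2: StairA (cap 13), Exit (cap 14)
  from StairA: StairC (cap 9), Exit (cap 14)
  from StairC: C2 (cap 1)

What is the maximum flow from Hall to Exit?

Augment Hall→C1→Exit: bottleneck 6, flow now 6.
Augment Hall→StairA→Exit: bottleneck 14, flow now 20.
Augment Hall→C4→C2→Exit: bottleneck 10, flow now 30.
Augment Hall→C1→C2→Exit: bottleneck 4, flow now 34.
No augmenting path remains; maximum flow = 34.
In the residual graph, reachable from Hall: {Hall, C4, C1, C2, StairA, StairC}.
Min-cut edges: C1→Exit (6), C2→Exit (14), StairA→Exit (14); capacity 6 + 14 + 14 = 34.
This cut is saturated, so no flow can exceed 34.

34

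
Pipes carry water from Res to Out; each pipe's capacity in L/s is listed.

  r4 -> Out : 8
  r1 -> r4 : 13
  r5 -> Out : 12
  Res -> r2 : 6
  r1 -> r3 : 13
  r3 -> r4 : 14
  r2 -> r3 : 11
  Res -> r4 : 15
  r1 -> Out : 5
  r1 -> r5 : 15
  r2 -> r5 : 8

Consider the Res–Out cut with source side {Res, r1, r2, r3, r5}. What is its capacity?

59

Edges leaving {Res, r1, r2, r3, r5}: Res→r4 (15), r1→r4 (13), r1→Out (5), r3→r4 (14), r5→Out (12).
Cut capacity = 15 + 13 + 5 + 14 + 12 = 59.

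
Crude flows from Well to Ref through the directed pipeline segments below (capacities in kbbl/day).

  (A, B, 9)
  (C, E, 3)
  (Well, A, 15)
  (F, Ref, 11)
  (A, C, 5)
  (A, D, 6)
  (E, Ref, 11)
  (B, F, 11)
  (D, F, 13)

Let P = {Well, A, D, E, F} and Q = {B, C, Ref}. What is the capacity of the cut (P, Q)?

36

Edges leaving {Well, A, D, E, F}: A→B (9), A→C (5), E→Ref (11), F→Ref (11).
Cut capacity = 9 + 5 + 11 + 11 = 36.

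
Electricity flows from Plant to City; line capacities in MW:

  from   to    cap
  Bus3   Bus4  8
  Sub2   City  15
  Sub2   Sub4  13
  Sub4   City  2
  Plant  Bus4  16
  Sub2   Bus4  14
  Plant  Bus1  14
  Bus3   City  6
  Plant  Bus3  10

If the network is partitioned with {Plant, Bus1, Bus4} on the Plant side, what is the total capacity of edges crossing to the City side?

10

Edges leaving {Plant, Bus1, Bus4}: Plant→Bus3 (10).
Cut capacity = 10 = 10.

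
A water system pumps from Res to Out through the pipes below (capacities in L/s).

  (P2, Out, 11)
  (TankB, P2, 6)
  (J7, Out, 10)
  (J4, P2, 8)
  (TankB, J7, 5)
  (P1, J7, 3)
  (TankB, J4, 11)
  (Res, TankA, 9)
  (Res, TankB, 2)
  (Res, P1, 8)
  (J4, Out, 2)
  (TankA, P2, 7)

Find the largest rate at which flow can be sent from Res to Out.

Augment Res→TankB→P2→Out: bottleneck 2, flow now 2.
Augment Res→P1→J7→Out: bottleneck 3, flow now 5.
Augment Res→TankA→P2→Out: bottleneck 7, flow now 12.
No augmenting path remains; maximum flow = 12.
In the residual graph, reachable from Res: {Res, P1, TankA}.
Min-cut edges: Res→TankB (2), P1→J7 (3), TankA→P2 (7); capacity 2 + 3 + 7 = 12.
This cut is saturated, so no flow can exceed 12.

12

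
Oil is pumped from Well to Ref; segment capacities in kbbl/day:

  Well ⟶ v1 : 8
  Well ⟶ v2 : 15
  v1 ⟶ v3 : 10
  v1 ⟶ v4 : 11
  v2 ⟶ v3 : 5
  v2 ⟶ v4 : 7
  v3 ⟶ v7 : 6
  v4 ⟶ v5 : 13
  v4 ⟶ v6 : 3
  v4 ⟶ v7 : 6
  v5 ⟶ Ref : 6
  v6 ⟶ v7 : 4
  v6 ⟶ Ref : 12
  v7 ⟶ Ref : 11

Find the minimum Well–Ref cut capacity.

20

Augment Well→v1→v3→v7→Ref: bottleneck 6, flow now 6.
Augment Well→v1→v4→v5→Ref: bottleneck 2, flow now 8.
Augment Well→v2→v4→v5→Ref: bottleneck 4, flow now 12.
Augment Well→v2→v4→v6→Ref: bottleneck 3, flow now 15.
Augment Well→v2→v3→v1→v4→v7→Ref: bottleneck 5, flow now 20. (uses reverse residual edge)
No augmenting path remains; maximum flow = 20.
By max-flow min-cut, the minimum cut capacity equals the max flow.
In the residual graph, reachable from Well: {Well, v2}.
Min-cut edges: Well→v1 (8), v2→v3 (5), v2→v4 (7); capacity 8 + 5 + 7 = 20.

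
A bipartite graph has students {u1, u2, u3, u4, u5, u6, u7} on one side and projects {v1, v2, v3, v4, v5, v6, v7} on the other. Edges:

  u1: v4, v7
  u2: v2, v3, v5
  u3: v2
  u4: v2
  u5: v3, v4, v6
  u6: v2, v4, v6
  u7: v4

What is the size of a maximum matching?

6

Unit-capacity flow: source→left, listed edges, right→sink; max matching = max flow.
Augmenting path u1→v4 (+1); matched 1.
Augmenting path u2→v2 (+1); matched 2.
Augmenting path u5→v3 (+1); matched 3.
Augmenting path u6→v6 (+1); matched 4.
Augmenting path u3→v2→u2→v5 (+1); matched 5.
Augmenting path u7→v4→u1→v7 (+1); matched 6.
No augmenting path remains; maximum matching = 6.
König certificate: {u1, u2, u5, u6, u7, v2} is a vertex cover of size 6 (every listed pair touches it), so no matching can be larger.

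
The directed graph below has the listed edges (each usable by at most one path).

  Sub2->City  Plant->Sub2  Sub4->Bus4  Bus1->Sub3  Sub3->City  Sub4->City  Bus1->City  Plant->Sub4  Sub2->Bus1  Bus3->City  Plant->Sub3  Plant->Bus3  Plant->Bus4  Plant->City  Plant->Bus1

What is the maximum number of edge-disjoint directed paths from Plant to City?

6

Assign every edge capacity 1; by Menger, the answer equals the max flow.
Path Plant→City (+1); total 1.
Path Plant→Sub4→City (+1); total 2.
Path Plant→Sub3→City (+1); total 3.
Path Plant→Bus3→City (+1); total 4.
Path Plant→Sub2→City (+1); total 5.
Path Plant→Bus1→City (+1); total 6.
No residual Plant→City path; max flow = 6.
Certifying cut of size 6: {Plant→Bus1, Plant→Bus3, Plant→City, Plant→Sub2, Plant→Sub3, Plant→Sub4}.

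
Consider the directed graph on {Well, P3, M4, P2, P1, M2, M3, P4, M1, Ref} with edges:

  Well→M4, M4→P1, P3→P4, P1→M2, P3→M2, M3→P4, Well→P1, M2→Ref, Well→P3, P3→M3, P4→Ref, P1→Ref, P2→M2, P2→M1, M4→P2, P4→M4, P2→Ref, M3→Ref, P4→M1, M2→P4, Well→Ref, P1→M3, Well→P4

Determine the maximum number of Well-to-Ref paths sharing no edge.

5

Assign every edge capacity 1; by Menger, the answer equals the max flow.
Path Well→Ref (+1); total 1.
Path Well→P1→Ref (+1); total 2.
Path Well→P4→Ref (+1); total 3.
Path Well→P3→M2→Ref (+1); total 4.
Path Well→M4→P2→Ref (+1); total 5.
No residual Well→Ref path; max flow = 5.
Certifying cut of size 5: {Well→M4, Well→P1, Well→P3, Well→P4, Well→Ref}.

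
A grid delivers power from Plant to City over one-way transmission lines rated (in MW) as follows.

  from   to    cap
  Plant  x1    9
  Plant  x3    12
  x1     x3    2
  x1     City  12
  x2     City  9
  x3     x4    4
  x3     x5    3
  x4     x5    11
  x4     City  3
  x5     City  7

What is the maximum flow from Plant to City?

16

Augment Plant→x1→City: bottleneck 9, flow now 9.
Augment Plant→x3→x4→City: bottleneck 3, flow now 12.
Augment Plant→x3→x5→City: bottleneck 3, flow now 15.
Augment Plant→x3→x4→x5→City: bottleneck 1, flow now 16.
No augmenting path remains; maximum flow = 16.
In the residual graph, reachable from Plant: {Plant, x3}.
Min-cut edges: Plant→x1 (9), x3→x4 (4), x3→x5 (3); capacity 9 + 4 + 3 = 16.
This cut is saturated, so no flow can exceed 16.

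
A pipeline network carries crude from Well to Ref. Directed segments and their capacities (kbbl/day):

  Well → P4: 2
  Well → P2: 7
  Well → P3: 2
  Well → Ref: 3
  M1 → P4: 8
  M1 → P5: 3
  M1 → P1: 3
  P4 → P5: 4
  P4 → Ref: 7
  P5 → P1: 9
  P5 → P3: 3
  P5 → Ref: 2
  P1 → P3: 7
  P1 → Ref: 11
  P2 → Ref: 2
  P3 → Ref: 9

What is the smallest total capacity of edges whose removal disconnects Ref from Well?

Augment Well→Ref: bottleneck 3, flow now 3.
Augment Well→P4→Ref: bottleneck 2, flow now 5.
Augment Well→P2→Ref: bottleneck 2, flow now 7.
Augment Well→P3→Ref: bottleneck 2, flow now 9.
No augmenting path remains; maximum flow = 9.
By max-flow min-cut, the minimum cut capacity equals the max flow.
In the residual graph, reachable from Well: {Well, P2}.
Min-cut edges: Well→P4 (2), Well→P3 (2), Well→Ref (3), P2→Ref (2); capacity 2 + 2 + 3 + 2 = 9.

9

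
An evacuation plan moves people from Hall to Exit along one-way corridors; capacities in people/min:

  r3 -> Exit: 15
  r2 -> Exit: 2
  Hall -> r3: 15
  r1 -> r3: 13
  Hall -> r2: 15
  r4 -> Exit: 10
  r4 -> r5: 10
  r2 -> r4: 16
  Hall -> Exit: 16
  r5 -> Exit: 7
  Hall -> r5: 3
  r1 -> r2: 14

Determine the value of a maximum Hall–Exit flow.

Augment Hall→Exit: bottleneck 16, flow now 16.
Augment Hall→r2→Exit: bottleneck 2, flow now 18.
Augment Hall→r3→Exit: bottleneck 15, flow now 33.
Augment Hall→r5→Exit: bottleneck 3, flow now 36.
Augment Hall→r2→r4→Exit: bottleneck 10, flow now 46.
Augment Hall→r2→r4→r5→Exit: bottleneck 3, flow now 49.
No augmenting path remains; maximum flow = 49.
In the residual graph, reachable from Hall: {Hall}.
Min-cut edges: Hall→r2 (15), Hall→r3 (15), Hall→r5 (3), Hall→Exit (16); capacity 15 + 15 + 3 + 16 = 49.
This cut is saturated, so no flow can exceed 49.

49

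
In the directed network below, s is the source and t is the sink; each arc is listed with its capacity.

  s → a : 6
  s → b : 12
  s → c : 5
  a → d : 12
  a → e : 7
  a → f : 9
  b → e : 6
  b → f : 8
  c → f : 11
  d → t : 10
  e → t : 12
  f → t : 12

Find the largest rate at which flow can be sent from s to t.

Augment s→a→d→t: bottleneck 6, flow now 6.
Augment s→b→e→t: bottleneck 6, flow now 12.
Augment s→b→f→t: bottleneck 6, flow now 18.
Augment s→c→f→t: bottleneck 5, flow now 23.
No augmenting path remains; maximum flow = 23.
In the residual graph, reachable from s: {s}.
Min-cut edges: s→a (6), s→b (12), s→c (5); capacity 6 + 12 + 5 = 23.
This cut is saturated, so no flow can exceed 23.

23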